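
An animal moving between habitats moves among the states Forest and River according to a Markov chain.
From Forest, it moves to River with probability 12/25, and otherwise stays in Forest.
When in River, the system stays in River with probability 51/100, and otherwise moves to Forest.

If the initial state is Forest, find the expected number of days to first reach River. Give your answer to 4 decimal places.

2.0833

Let t(s) be the expected number of days to first reach River from state s, with t(River) = 0. Conditioning on the first day:
t(Forest) = 1 + 0.52·t(Forest)
Solving: t(Forest) = 2.0833.
Expected days from Forest to River: 2.0833.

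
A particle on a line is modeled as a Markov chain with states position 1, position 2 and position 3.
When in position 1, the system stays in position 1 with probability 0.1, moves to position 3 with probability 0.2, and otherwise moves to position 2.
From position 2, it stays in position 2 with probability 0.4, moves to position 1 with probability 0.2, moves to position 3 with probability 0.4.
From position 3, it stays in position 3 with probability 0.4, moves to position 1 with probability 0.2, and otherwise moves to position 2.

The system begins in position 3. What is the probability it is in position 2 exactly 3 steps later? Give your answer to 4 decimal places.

0.4540

Propagate the distribution vector 3 steps from position 3.
After 0 steps: (0.0000, 0.0000, 1.0000)
After 1 step: (0.2000, 0.4000, 0.4000)
After 2 steps: (0.1800, 0.4600, 0.3600)
After 3 steps: (0.1820, 0.4540, 0.3640)
P(in position 2 after 3 steps) = 0.4540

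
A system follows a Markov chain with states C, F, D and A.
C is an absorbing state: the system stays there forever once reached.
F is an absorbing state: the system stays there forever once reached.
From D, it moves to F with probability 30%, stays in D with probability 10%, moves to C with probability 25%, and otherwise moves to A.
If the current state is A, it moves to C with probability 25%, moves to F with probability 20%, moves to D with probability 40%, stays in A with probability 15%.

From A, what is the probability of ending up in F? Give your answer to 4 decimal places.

Let h(s) be the probability of absorption at F starting from transient state s. Then h(F) = 1 and h(C) = 0. By first-step analysis:
h(D) = 0.25·0 + 0.3·1 + 0.1·h(D) + 0.35·h(A)
h(A) = 0.25·0 + 0.2·1 + 0.4·h(D) + 0.15·h(A)
Solving: h(D) = 0.5200, h(A) = 0.4800.
Starting from A, the probability is 0.4800.

0.4800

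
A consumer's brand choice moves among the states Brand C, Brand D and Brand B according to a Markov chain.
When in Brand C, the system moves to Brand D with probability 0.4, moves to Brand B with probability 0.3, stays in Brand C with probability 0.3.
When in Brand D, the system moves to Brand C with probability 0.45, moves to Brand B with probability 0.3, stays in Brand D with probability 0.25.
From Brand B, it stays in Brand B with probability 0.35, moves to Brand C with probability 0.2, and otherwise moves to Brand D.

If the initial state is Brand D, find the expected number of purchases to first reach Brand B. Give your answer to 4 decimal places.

Let t(s) be the expected number of purchases to first reach Brand B from state s, with t(Brand B) = 0. Conditioning on the first purchase:
t(Brand C) = 1 + 0.3·t(Brand C) + 0.4·t(Brand D)
t(Brand D) = 1 + 0.45·t(Brand C) + 0.25·t(Brand D)
Solving: t(Brand C) = 3.3333, t(Brand D) = 3.3333.
Expected purchases from Brand D to Brand B: 3.3333.

3.3333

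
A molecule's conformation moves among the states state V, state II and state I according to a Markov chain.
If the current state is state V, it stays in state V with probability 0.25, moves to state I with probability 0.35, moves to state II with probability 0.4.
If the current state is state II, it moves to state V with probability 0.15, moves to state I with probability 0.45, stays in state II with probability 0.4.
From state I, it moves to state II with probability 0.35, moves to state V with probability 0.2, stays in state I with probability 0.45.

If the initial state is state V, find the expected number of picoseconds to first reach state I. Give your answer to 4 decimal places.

Let t(s) be the expected number of picoseconds to first reach state I from state s, with t(state I) = 0. Conditioning on the first picosecond:
t(state V) = 1 + 0.25·t(state V) + 0.4·t(state II)
t(state II) = 1 + 0.15·t(state V) + 0.4·t(state II)
Solving: t(state V) = 2.5641, t(state II) = 2.3077.
Expected picoseconds from state V to state I: 2.5641.

2.5641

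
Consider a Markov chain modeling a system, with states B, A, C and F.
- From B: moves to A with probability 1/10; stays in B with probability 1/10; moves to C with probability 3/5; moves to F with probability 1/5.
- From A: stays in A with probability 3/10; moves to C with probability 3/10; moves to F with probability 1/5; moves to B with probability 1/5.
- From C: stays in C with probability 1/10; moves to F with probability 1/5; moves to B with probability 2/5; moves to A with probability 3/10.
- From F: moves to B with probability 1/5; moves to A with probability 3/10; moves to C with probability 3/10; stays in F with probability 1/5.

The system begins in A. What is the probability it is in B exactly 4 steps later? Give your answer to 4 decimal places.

0.2388

Propagate the distribution vector 4 steps from A.
After 0 steps: (0.0000, 1.0000, 0.0000, 0.0000)
After 1 step: (0.2000, 0.3000, 0.3000, 0.2000)
After 2 steps: (0.2400, 0.2600, 0.3000, 0.2000)
After 3 steps: (0.2360, 0.2520, 0.3120, 0.2000)
After 4 steps: (0.2388, 0.2528, 0.3084, 0.2000)
P(in B after 4 steps) = 0.2388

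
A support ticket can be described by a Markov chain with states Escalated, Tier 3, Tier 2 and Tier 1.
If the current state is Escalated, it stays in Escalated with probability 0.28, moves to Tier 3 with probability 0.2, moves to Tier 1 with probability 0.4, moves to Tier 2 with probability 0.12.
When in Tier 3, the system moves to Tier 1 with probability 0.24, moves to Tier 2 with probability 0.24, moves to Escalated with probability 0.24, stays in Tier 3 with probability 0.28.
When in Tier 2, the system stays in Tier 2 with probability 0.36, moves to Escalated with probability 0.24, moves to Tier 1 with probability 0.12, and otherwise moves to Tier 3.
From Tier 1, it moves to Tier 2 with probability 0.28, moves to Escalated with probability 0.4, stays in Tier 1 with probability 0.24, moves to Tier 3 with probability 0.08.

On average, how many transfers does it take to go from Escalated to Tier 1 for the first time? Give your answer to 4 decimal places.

Let t(s) be the expected number of transfers to first reach Tier 1 from state s, with t(Tier 1) = 0. Conditioning on the first transfer:
t(Escalated) = 1 + 0.28·t(Escalated) + 0.2·t(Tier 3) + 0.12·t(Tier 2)
t(Tier 3) = 1 + 0.24·t(Escalated) + 0.28·t(Tier 3) + 0.24·t(Tier 2)
t(Tier 2) = 1 + 0.24·t(Escalated) + 0.28·t(Tier 3) + 0.36·t(Tier 2)
Solving: t(Escalated) = 3.2474, t(Tier 3) = 3.9783, t(Tier 2) = 4.5208.
Expected transfers from Escalated to Tier 1: 3.2474.

3.2474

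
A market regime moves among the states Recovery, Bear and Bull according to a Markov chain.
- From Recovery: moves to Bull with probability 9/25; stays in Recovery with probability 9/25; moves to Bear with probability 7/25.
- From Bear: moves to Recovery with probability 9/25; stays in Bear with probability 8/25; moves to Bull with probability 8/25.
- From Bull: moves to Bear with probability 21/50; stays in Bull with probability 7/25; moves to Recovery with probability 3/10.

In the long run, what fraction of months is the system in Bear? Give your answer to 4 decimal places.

Let the stationary distribution be π with π = πP and π_1 + π_2 + π_3 = 1.
π_1 = 0.36·π_1 + 0.36·π_2 + 0.3·π_3
π_2 = 0.28·π_1 + 0.32·π_2 + 0.42·π_3
Solving with the normalization constraint gives π = (0.3408, 0.3384, 0.3208).
So the stationary probability of Bear is 0.3384.

0.3384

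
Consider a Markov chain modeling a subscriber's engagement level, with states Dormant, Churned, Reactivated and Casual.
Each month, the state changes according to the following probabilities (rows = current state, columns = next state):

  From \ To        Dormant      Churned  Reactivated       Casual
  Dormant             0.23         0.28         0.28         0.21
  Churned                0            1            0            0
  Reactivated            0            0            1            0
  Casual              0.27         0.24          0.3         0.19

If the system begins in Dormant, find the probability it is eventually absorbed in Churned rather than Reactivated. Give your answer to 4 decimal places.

0.4889

Let h(s) be the probability of absorption at Churned starting from transient state s. Then h(Churned) = 1 and h(Reactivated) = 0. By first-step analysis:
h(Dormant) = 0.23·h(Dormant) + 0.28·1 + 0.28·0 + 0.21·h(Casual)
h(Casual) = 0.27·h(Dormant) + 0.24·1 + 0.3·0 + 0.19·h(Casual)
Solving: h(Dormant) = 0.4889, h(Casual) = 0.4593.
Starting from Dormant, the probability is 0.4889.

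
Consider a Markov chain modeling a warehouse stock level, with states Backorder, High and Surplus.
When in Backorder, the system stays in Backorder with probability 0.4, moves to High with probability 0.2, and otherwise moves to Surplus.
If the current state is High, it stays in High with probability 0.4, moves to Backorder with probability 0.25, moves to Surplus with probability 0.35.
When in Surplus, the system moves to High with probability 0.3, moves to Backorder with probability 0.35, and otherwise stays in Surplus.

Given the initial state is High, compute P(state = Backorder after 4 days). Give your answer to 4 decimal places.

Propagate the distribution vector 4 days from High.
After 0 days: (0.0000, 1.0000, 0.0000)
After 1 day: (0.2500, 0.4000, 0.3500)
After 2 days: (0.3225, 0.3150, 0.3625)
After 3 days: (0.3346, 0.2993, 0.3661)
After 4 days: (0.3368, 0.2965, 0.3667)
P(in Backorder after 4 days) = 0.3368

0.3368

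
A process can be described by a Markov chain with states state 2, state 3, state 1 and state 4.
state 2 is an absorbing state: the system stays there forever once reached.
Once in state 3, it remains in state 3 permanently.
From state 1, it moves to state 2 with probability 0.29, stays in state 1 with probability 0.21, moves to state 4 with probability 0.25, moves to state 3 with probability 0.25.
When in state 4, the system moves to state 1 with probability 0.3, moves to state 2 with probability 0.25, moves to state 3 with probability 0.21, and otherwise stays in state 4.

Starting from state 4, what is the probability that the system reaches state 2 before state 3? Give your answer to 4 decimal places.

Let h(s) be the probability of absorption at state 2 starting from transient state s. Then h(state 2) = 1 and h(state 3) = 0. By first-step analysis:
h(state 1) = 0.29·1 + 0.25·0 + 0.21·h(state 1) + 0.25·h(state 4)
h(state 4) = 0.25·1 + 0.21·0 + 0.3·h(state 1) + 0.24·h(state 4)
Solving: h(state 1) = 0.5384, h(state 4) = 0.5415.
Starting from state 4, the probability is 0.5415.

0.5415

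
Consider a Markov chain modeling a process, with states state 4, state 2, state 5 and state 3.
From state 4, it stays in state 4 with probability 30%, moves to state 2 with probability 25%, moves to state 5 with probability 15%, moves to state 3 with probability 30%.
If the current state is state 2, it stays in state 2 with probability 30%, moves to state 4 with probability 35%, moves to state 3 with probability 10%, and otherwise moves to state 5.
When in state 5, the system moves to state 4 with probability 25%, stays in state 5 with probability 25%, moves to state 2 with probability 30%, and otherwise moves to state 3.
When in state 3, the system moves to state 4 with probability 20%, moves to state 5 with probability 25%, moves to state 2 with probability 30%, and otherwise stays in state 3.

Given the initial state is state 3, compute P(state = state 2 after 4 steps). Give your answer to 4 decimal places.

0.2859

Propagate the distribution vector 4 steps from state 3.
After 0 steps: (0.0000, 0.0000, 0.0000, 1.0000)
After 1 step: (0.2000, 0.3000, 0.2500, 0.2500)
After 2 steps: (0.2775, 0.2900, 0.2300, 0.2025)
After 3 steps: (0.2828, 0.2861, 0.2223, 0.2089)
After 4 steps: (0.2823, 0.2859, 0.2217, 0.2101)
P(in state 2 after 4 steps) = 0.2859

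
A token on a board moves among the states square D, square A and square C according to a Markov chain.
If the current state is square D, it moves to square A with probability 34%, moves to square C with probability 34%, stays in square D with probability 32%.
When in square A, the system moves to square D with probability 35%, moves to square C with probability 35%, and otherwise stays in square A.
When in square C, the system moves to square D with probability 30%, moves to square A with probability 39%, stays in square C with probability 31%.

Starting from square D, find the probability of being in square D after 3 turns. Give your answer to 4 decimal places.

Propagate the distribution vector 3 turns from square D.
After 0 turns: (1.0000, 0.0000, 0.0000)
After 1 turn: (0.3200, 0.3400, 0.3400)
After 2 turns: (0.3234, 0.3434, 0.3332)
After 3 turns: (0.3236, 0.3429, 0.3334)
P(in square D after 3 turns) = 0.3236

0.3236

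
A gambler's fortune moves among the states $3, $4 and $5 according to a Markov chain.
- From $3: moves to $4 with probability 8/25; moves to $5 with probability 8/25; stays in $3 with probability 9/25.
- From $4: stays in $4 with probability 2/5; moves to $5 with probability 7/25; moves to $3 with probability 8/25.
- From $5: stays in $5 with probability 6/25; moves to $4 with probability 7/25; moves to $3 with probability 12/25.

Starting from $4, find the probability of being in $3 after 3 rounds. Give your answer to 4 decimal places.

Propagate the distribution vector 3 rounds from $4.
After 0 rounds: (0.0000, 1.0000, 0.0000)
After 1 round: (0.3200, 0.4000, 0.2800)
After 2 rounds: (0.3776, 0.3408, 0.2816)
After 3 rounds: (0.3802, 0.3360, 0.2838)
P(in $3 after 3 rounds) = 0.3802

0.3802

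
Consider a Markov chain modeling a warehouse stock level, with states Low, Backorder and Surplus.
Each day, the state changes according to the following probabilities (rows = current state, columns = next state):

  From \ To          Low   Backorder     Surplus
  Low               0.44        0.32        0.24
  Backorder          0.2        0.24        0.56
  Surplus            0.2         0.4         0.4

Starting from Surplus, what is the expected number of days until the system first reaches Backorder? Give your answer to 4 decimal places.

Let t(s) be the expected number of days to first reach Backorder from state s, with t(Backorder) = 0. Conditioning on the first day:
t(Low) = 1 + 0.44·t(Low) + 0.24·t(Surplus)
t(Surplus) = 1 + 0.2·t(Low) + 0.4·t(Surplus)
Solving: t(Low) = 2.9167, t(Surplus) = 2.6389.
Expected days from Surplus to Backorder: 2.6389.

2.6389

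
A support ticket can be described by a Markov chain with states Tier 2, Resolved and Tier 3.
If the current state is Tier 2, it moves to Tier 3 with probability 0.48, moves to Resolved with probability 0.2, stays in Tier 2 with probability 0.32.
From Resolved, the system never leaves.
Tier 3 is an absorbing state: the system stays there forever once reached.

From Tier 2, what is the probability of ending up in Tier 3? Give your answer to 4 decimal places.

0.7059

Let h(s) be the probability of absorption at Tier 3 starting from transient state s. Then h(Tier 3) = 1 and h(Resolved) = 0. By first-step analysis:
h(Tier 2) = 0.32·h(Tier 2) + 0.2·0 + 0.48·1
Solving: h(Tier 2) = 0.7059.
Starting from Tier 2, the probability is 0.7059.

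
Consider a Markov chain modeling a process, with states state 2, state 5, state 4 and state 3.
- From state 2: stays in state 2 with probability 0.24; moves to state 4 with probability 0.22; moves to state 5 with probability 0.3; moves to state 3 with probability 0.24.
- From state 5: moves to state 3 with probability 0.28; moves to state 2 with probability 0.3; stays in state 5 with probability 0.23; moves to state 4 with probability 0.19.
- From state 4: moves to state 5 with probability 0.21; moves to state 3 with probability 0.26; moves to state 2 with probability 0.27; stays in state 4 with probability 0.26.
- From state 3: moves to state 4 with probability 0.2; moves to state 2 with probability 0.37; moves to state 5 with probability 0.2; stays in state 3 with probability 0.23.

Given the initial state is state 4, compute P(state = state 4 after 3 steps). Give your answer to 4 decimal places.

Propagate the distribution vector 3 steps from state 4.
After 0 steps: (0.0000, 0.0000, 1.0000, 0.0000)
After 1 step: (0.2700, 0.2100, 0.2600, 0.2600)
After 2 steps: (0.2942, 0.2359, 0.2189, 0.2510)
After 3 steps: (0.2934, 0.2387, 0.2167, 0.2513)
P(in state 4 after 3 steps) = 0.2167

0.2167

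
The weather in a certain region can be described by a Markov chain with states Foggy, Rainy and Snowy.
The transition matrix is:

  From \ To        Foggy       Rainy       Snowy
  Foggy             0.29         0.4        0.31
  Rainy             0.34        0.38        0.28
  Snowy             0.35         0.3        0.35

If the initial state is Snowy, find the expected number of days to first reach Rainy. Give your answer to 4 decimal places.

Let t(s) be the expected number of days to first reach Rainy from state s, with t(Rainy) = 0. Conditioning on the first day:
t(Foggy) = 1 + 0.29·t(Foggy) + 0.31·t(Snowy)
t(Snowy) = 1 + 0.35·t(Foggy) + 0.35·t(Snowy)
Solving: t(Foggy) = 2.7195, t(Snowy) = 3.0028.
Expected days from Snowy to Rainy: 3.0028.

3.0028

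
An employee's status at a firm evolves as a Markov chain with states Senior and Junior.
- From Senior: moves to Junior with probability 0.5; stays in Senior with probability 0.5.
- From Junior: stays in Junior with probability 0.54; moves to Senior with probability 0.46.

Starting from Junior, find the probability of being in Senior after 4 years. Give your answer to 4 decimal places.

Propagate the distribution vector 4 years from Junior.
After 0 years: (0.0000, 1.0000)
After 1 year: (0.4600, 0.5400)
After 2 years: (0.4784, 0.5216)
After 3 years: (0.4791, 0.5209)
After 4 years: (0.4792, 0.5208)
P(in Senior after 4 years) = 0.4792

0.4792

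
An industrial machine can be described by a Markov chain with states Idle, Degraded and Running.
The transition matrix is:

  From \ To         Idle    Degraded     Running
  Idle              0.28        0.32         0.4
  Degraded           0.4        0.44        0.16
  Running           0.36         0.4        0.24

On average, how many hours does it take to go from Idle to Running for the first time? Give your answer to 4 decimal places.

Let t(s) be the expected number of hours to first reach Running from state s, with t(Running) = 0. Conditioning on the first hour:
t(Idle) = 1 + 0.28·t(Idle) + 0.32·t(Degraded)
t(Degraded) = 1 + 0.4·t(Idle) + 0.44·t(Degraded)
Solving: t(Idle) = 3.1977, t(Degraded) = 4.0698.
Expected hours from Idle to Running: 3.1977.

3.1977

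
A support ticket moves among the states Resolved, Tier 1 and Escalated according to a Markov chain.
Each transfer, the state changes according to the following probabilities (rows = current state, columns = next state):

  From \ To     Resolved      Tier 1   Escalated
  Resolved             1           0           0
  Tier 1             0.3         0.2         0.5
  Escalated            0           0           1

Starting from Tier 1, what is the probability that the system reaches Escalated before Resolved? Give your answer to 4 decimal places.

0.6250

Let h(s) be the probability of absorption at Escalated starting from transient state s. Then h(Escalated) = 1 and h(Resolved) = 0. By first-step analysis:
h(Tier 1) = 0.3·0 + 0.2·h(Tier 1) + 0.5·1
Solving: h(Tier 1) = 0.6250.
Starting from Tier 1, the probability is 0.6250.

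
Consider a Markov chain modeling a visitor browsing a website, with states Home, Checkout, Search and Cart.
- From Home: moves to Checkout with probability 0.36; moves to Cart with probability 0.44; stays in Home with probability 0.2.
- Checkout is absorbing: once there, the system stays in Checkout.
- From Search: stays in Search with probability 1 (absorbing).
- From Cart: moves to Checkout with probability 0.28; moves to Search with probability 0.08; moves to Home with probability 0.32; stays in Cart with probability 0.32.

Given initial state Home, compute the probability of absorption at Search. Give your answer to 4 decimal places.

Let h(s) be the probability of absorption at Search starting from transient state s. Then h(Search) = 1 and h(Checkout) = 0. By first-step analysis:
h(Home) = 0.2·h(Home) + 0.36·0 + 0.44·h(Cart)
h(Cart) = 0.32·h(Home) + 0.28·0 + 0.08·1 + 0.32·h(Cart)
Solving: h(Home) = 0.0873, h(Cart) = 0.1587.
Starting from Home, the probability is 0.0873.

0.0873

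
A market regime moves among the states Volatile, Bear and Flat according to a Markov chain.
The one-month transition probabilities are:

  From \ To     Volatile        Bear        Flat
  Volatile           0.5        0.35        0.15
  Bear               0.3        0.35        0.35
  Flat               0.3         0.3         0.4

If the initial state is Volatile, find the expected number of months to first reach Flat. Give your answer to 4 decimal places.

4.5455

Let t(s) be the expected number of months to first reach Flat from state s, with t(Flat) = 0. Conditioning on the first month:
t(Volatile) = 1 + 0.5·t(Volatile) + 0.35·t(Bear)
t(Bear) = 1 + 0.3·t(Volatile) + 0.35·t(Bear)
Solving: t(Volatile) = 4.5455, t(Bear) = 3.6364.
Expected months from Volatile to Flat: 4.5455.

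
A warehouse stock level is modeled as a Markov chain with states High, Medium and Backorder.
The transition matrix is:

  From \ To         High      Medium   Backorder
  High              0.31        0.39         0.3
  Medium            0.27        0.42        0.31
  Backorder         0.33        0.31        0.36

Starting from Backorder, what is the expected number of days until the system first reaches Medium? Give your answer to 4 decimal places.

2.9772

Let t(s) be the expected number of days to first reach Medium from state s, with t(Medium) = 0. Conditioning on the first day:
t(High) = 1 + 0.31·t(High) + 0.3·t(Backorder)
t(Backorder) = 1 + 0.33·t(High) + 0.36·t(Backorder)
Solving: t(High) = 2.7437, t(Backorder) = 2.9772.
Expected days from Backorder to Medium: 2.9772.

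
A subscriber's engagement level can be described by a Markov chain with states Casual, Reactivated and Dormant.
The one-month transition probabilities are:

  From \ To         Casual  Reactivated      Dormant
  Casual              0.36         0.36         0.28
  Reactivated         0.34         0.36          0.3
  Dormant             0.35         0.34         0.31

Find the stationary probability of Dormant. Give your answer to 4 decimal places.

0.2960

Let the stationary distribution be π with π = πP and π_1 + π_2 + π_3 = 1.
π_1 = 0.36·π_1 + 0.34·π_2 + 0.35·π_3
π_2 = 0.36·π_1 + 0.36·π_2 + 0.34·π_3
Solving with the normalization constraint gives π = (0.3500, 0.3541, 0.2960).
So the stationary probability of Dormant is 0.2960.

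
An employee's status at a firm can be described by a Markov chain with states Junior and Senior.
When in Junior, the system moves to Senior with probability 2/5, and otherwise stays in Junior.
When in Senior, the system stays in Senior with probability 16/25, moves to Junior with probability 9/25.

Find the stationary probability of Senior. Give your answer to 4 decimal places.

0.5263

Let the stationary distribution be π with π = πP and π_1 + π_2 = 1.
π_1 = 0.6·π_1 + 0.36·π_2
Solving with the normalization constraint gives π = (0.4737, 0.5263).
So the stationary probability of Senior is 0.5263.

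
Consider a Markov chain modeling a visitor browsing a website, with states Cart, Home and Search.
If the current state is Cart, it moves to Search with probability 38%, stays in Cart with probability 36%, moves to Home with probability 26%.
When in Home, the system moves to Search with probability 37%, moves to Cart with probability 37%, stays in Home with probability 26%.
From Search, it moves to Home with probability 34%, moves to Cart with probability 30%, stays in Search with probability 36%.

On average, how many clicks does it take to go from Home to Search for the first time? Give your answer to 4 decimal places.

Let t(s) be the expected number of clicks to first reach Search from state s, with t(Search) = 0. Conditioning on the first click:
t(Cart) = 1 + 0.36·t(Cart) + 0.26·t(Home)
t(Home) = 1 + 0.37·t(Cart) + 0.26·t(Home)
Solving: t(Cart) = 2.6497, t(Home) = 2.6762.
Expected clicks from Home to Search: 2.6762.

2.6762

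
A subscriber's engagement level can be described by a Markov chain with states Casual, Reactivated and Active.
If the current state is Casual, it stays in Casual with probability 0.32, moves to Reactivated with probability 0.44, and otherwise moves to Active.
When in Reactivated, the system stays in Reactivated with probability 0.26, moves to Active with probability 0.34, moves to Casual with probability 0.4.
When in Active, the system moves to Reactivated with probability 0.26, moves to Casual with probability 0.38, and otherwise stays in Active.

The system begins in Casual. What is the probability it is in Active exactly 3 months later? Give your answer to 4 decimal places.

Propagate the distribution vector 3 months from Casual.
After 0 months: (1.0000, 0.0000, 0.0000)
After 1 month: (0.3200, 0.4400, 0.2400)
After 2 months: (0.3696, 0.3176, 0.3128)
After 3 months: (0.3642, 0.3265, 0.3093)
P(in Active after 3 months) = 0.3093

0.3093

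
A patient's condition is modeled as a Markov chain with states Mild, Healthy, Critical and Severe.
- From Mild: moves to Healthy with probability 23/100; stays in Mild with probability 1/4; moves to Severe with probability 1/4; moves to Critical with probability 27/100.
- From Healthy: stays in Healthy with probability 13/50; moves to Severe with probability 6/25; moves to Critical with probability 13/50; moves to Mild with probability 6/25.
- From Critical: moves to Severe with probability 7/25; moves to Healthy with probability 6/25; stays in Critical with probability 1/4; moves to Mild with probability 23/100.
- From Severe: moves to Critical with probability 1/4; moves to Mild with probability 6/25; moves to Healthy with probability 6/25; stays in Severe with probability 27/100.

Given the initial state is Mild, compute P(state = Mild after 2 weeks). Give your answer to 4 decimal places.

Propagate the distribution vector 2 weeks from Mild.
After 0 weeks: (1.0000, 0.0000, 0.0000, 0.0000)
After 1 week: (0.2500, 0.2300, 0.2700, 0.2500)
After 2 weeks: (0.2398, 0.2421, 0.2573, 0.2608)
P(in Mild after 2 weeks) = 0.2398

0.2398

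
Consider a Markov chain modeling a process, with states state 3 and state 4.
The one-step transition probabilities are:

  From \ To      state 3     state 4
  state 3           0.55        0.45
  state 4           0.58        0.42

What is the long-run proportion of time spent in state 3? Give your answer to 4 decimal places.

0.5631

Let the stationary distribution be π with π = πP and π_1 + π_2 = 1.
π_1 = 0.55·π_1 + 0.58·π_2
Solving with the normalization constraint gives π = (0.5631, 0.4369).
So the stationary probability of state 3 is 0.5631.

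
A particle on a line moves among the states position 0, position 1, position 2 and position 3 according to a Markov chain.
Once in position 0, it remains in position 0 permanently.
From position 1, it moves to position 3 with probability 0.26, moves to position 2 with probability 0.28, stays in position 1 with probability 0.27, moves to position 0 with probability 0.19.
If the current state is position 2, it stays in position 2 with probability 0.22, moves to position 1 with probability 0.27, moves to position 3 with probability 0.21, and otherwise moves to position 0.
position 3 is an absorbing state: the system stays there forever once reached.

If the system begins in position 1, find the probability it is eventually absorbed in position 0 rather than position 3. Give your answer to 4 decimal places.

0.4702

Let h(s) be the probability of absorption at position 0 starting from transient state s. Then h(position 0) = 1 and h(position 3) = 0. By first-step analysis:
h(position 1) = 0.19·1 + 0.27·h(position 1) + 0.28·h(position 2) + 0.26·0
h(position 2) = 0.3·1 + 0.27·h(position 1) + 0.22·h(position 2) + 0.21·0
Solving: h(position 1) = 0.4702, h(position 2) = 0.5474.
Starting from position 1, the probability is 0.4702.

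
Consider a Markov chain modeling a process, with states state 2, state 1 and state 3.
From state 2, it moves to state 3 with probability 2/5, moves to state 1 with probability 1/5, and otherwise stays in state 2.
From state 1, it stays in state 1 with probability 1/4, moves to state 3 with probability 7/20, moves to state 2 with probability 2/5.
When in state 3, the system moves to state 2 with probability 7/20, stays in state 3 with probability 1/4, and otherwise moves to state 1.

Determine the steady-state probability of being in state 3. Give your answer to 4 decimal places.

0.3356

Let the stationary distribution be π with π = πP and π_1 + π_2 + π_3 = 1.
π_1 = 0.4·π_1 + 0.4·π_2 + 0.35·π_3
π_2 = 0.2·π_1 + 0.25·π_2 + 0.4·π_3
Solving with the normalization constraint gives π = (0.3832, 0.2812, 0.3356).
So the stationary probability of state 3 is 0.3356.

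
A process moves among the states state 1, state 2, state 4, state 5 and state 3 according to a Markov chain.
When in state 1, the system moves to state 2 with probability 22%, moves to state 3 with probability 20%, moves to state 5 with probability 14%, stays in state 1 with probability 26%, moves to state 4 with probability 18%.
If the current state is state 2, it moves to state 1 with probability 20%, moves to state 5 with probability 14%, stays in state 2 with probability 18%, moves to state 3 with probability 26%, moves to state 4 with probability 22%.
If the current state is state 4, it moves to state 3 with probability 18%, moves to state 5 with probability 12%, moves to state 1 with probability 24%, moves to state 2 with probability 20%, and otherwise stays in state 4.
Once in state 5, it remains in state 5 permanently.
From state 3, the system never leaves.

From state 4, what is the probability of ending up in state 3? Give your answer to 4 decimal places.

Let h(s) be the probability of absorption at state 3 starting from transient state s. Then h(state 3) = 1 and h(state 5) = 0. By first-step analysis:
h(state 1) = 0.26·h(state 1) + 0.22·h(state 2) + 0.18·h(state 4) + 0.14·0 + 0.2·1
h(state 2) = 0.2·h(state 1) + 0.18·h(state 2) + 0.22·h(state 4) + 0.14·0 + 0.26·1
h(state 4) = 0.24·h(state 1) + 0.2·h(state 2) + 0.26·h(state 4) + 0.12·0 + 0.18·1
Solving: h(state 1) = 0.6052, h(state 2) = 0.6282, h(state 4) = 0.6093.
Starting from state 4, the probability is 0.6093.

0.6093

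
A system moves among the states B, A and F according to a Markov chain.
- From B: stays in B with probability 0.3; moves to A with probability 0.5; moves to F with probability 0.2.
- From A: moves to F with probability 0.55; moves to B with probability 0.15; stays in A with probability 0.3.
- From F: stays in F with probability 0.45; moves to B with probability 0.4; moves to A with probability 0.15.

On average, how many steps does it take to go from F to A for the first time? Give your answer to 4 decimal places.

3.6066

Let t(s) be the expected number of steps to first reach A from state s, with t(A) = 0. Conditioning on the first step:
t(B) = 1 + 0.3·t(B) + 0.2·t(F)
t(F) = 1 + 0.4·t(B) + 0.45·t(F)
Solving: t(B) = 2.4590, t(F) = 3.6066.
Expected steps from F to A: 3.6066.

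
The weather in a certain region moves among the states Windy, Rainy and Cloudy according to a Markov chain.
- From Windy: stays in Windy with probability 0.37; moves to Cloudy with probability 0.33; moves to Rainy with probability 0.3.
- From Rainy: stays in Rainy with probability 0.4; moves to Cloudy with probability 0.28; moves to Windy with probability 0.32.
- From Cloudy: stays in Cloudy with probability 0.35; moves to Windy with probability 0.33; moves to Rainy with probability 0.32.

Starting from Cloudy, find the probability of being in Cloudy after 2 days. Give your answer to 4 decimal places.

0.3210

Sum over the intermediate state after 1 day:
P = P(Cloudy→Windy)·P(Windy→Cloudy) + P(Cloudy→Rainy)·P(Rainy→Cloudy) + P(Cloudy→Cloudy)·P(Cloudy→Cloudy)
  = 0.33×0.33 + 0.32×0.28 + 0.35×0.35
  = 0.1089 + 0.0896 + 0.1225 = 0.3210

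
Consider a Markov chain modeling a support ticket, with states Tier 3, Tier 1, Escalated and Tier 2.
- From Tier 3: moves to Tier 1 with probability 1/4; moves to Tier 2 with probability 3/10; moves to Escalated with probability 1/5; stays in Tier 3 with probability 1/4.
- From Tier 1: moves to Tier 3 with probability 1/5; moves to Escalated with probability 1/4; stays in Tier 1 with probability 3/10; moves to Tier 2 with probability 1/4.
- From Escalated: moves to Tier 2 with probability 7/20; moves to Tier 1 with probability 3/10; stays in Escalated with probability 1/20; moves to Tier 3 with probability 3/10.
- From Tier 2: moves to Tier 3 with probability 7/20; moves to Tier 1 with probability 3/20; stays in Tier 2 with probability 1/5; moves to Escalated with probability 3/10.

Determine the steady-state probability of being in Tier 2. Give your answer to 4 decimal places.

0.2710

Let the stationary distribution be π with π = πP and π_1 + π_2 + π_3 + π_4 = 1.
π_1 = 0.25·π_1 + 0.2·π_2 + 0.3·π_3 + 0.35·π_4
π_2 = 0.25·π_1 + 0.3·π_2 + 0.3·π_3 + 0.15·π_4
π_3 = 0.2·π_1 + 0.25·π_2 + 0.05·π_3 + 0.3·π_4
Solving with the normalization constraint gives π = (0.2752, 0.2456, 0.2082, 0.2710).
So the stationary probability of Tier 2 is 0.2710.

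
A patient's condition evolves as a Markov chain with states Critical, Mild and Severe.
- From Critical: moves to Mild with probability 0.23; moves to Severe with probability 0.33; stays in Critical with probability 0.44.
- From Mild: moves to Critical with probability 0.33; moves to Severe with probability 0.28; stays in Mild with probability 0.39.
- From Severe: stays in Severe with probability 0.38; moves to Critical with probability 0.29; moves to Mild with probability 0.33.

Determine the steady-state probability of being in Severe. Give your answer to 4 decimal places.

Let the stationary distribution be π with π = πP and π_1 + π_2 + π_3 = 1.
π_1 = 0.44·π_1 + 0.33·π_2 + 0.29·π_3
π_2 = 0.23·π_1 + 0.39·π_2 + 0.33·π_3
Solving with the normalization constraint gives π = (0.3559, 0.3132, 0.3309).
So the stationary probability of Severe is 0.3309.

0.3309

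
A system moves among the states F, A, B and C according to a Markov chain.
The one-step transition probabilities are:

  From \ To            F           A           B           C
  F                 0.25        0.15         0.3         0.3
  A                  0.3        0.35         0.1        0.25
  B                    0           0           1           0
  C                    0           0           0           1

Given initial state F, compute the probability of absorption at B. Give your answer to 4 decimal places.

0.4746

Let h(s) be the probability of absorption at B starting from transient state s. Then h(B) = 1 and h(C) = 0. By first-step analysis:
h(F) = 0.25·h(F) + 0.15·h(A) + 0.3·1 + 0.3·0
h(A) = 0.3·h(F) + 0.35·h(A) + 0.1·1 + 0.25·0
Solving: h(F) = 0.4746, h(A) = 0.3729.
Starting from F, the probability is 0.4746.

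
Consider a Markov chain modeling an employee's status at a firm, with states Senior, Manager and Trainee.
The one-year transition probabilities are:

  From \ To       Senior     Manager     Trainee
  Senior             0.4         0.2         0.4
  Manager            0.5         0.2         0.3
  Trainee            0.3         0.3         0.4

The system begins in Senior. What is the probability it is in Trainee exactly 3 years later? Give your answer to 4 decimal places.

Propagate the distribution vector 3 years from Senior.
After 0 years: (1.0000, 0.0000, 0.0000)
After 1 year: (0.4000, 0.2000, 0.4000)
After 2 years: (0.3800, 0.2400, 0.3800)
After 3 years: (0.3860, 0.2380, 0.3760)
P(in Trainee after 3 years) = 0.3760

0.3760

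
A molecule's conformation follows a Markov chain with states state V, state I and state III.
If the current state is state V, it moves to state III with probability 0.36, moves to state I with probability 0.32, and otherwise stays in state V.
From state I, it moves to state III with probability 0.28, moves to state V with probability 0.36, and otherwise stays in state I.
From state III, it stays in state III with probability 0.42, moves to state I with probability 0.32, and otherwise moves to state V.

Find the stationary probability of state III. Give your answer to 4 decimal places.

0.3546

Let the stationary distribution be π with π = πP and π_1 + π_2 + π_3 = 1.
π_1 = 0.32·π_1 + 0.36·π_2 + 0.26·π_3
π_2 = 0.32·π_1 + 0.36·π_2 + 0.32·π_3
Solving with the normalization constraint gives π = (0.3121, 0.3333, 0.3546).
So the stationary probability of state III is 0.3546.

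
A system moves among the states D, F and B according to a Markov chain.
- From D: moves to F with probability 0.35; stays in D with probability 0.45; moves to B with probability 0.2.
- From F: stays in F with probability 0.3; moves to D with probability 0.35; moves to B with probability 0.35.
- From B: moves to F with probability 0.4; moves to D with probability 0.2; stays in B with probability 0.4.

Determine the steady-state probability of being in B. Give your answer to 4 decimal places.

0.3153

Let the stationary distribution be π with π = πP and π_1 + π_2 + π_3 = 1.
π_1 = 0.45·π_1 + 0.35·π_2 + 0.2·π_3
π_2 = 0.35·π_1 + 0.3·π_2 + 0.4·π_3
Solving with the normalization constraint gives π = (0.3363, 0.3483, 0.3153).
So the stationary probability of B is 0.3153.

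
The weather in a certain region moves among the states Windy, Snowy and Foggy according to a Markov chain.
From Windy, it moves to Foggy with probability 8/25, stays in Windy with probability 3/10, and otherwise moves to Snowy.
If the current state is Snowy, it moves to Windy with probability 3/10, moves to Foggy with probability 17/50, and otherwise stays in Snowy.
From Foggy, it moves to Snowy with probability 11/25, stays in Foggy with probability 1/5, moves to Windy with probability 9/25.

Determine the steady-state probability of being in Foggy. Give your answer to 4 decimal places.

0.2927

Let the stationary distribution be π with π = πP and π_1 + π_2 + π_3 = 1.
π_1 = 0.3·π_1 + 0.3·π_2 + 0.36·π_3
π_2 = 0.38·π_1 + 0.36·π_2 + 0.44·π_3
Solving with the normalization constraint gives π = (0.3176, 0.3898, 0.2927).
So the stationary probability of Foggy is 0.2927.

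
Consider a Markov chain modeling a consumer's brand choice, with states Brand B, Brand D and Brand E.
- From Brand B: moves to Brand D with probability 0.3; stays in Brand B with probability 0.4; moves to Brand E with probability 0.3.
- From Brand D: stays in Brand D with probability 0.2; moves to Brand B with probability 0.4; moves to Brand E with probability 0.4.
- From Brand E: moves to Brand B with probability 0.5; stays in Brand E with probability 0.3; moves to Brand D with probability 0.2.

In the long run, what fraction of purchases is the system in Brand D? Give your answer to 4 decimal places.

0.2432

Let the stationary distribution be π with π = πP and π_1 + π_2 + π_3 = 1.
π_1 = 0.4·π_1 + 0.4·π_2 + 0.5·π_3
π_2 = 0.3·π_1 + 0.2·π_2 + 0.2·π_3
Solving with the normalization constraint gives π = (0.4324, 0.2432, 0.3243).
So the stationary probability of Brand D is 0.2432.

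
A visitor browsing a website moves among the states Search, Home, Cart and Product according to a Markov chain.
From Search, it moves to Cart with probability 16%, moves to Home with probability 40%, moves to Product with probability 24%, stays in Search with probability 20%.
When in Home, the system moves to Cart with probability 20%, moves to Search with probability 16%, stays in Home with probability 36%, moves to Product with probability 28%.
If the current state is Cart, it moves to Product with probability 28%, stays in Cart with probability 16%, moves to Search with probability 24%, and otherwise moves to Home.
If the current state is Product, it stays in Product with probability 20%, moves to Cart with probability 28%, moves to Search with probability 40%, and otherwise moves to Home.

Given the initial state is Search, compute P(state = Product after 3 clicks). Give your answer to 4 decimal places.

0.2502

Propagate the distribution vector 3 clicks from Search.
After 0 clicks: (1.0000, 0.0000, 0.0000, 0.0000)
After 1 click: (0.2000, 0.4000, 0.1600, 0.2400)
After 2 clicks: (0.2384, 0.3040, 0.2048, 0.2528)
After 3 clicks: (0.2466, 0.3007, 0.2025, 0.2502)
P(in Product after 3 clicks) = 0.2502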